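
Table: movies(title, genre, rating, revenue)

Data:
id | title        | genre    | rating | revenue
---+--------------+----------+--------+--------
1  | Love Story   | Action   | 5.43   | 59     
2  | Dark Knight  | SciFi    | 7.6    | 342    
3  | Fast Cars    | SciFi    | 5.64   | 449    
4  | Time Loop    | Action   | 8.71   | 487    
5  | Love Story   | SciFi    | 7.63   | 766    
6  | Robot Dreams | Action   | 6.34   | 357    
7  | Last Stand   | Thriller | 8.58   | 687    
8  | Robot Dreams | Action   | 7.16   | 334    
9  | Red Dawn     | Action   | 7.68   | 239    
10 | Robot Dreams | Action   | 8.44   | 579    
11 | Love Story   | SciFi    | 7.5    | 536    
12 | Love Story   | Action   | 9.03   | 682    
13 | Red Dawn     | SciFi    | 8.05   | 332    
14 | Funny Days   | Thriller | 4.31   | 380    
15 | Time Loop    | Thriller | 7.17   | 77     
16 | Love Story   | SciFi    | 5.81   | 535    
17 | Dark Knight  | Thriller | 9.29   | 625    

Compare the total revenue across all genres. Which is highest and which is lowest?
SELECT genre, SUM(revenue)
FROM movies
GROUP BY genre
ORDER BY SUM(revenue)

All groups:
  Thriller: 1769
  Action: 2737
  SciFi: 2960

Highest: SciFi (2960)
Lowest: Thriller (1769)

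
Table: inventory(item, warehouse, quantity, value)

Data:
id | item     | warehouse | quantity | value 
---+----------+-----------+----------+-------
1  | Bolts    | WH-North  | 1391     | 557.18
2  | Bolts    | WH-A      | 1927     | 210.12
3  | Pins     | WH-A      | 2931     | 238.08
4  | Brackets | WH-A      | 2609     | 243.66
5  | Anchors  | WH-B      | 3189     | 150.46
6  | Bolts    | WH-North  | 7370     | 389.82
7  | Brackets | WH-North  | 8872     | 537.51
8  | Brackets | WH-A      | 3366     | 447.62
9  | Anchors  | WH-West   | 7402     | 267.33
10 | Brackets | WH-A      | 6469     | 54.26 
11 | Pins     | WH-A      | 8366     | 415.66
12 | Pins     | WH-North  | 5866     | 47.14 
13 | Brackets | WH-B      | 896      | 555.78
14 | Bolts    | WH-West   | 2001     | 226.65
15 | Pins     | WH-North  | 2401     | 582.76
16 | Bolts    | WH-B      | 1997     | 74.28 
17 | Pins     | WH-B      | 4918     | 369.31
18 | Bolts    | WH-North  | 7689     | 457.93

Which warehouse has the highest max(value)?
SELECT warehouse, MAX(value) as val
FROM inventory
GROUP BY warehouse
ORDER BY val DESC
LIMIT 1

Result: WH-North with max(value) = 582.76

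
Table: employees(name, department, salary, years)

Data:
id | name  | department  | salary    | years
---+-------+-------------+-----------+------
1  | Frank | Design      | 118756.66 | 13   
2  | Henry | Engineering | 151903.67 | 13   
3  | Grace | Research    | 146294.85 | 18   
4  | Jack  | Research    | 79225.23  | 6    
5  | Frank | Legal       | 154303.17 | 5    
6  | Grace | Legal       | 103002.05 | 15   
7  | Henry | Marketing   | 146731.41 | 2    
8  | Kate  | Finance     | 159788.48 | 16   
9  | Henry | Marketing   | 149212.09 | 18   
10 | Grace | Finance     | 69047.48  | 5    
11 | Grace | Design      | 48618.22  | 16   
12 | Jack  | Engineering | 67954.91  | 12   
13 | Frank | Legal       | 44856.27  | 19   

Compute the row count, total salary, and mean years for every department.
SELECT department,
       COUNT(*) as cnt,
       SUM(salary) as total_salary,
       AVG(years) as avg_years
FROM employees
GROUP BY department

Result:
  Design: 2 records, 167374.88 total salary, 14.50 avg years
  Engineering: 2 records, 219858.58 total salary, 12.50 avg years
  Finance: 2 records, 228835.96 total salary, 10.50 avg years
  Legal: 3 records, 302161.49 total salary, 13.00 avg years
  Marketing: 2 records, 295943.50 total salary, 10.00 avg years
  Research: 2 records, 225520.08 total salary, 12.00 avg years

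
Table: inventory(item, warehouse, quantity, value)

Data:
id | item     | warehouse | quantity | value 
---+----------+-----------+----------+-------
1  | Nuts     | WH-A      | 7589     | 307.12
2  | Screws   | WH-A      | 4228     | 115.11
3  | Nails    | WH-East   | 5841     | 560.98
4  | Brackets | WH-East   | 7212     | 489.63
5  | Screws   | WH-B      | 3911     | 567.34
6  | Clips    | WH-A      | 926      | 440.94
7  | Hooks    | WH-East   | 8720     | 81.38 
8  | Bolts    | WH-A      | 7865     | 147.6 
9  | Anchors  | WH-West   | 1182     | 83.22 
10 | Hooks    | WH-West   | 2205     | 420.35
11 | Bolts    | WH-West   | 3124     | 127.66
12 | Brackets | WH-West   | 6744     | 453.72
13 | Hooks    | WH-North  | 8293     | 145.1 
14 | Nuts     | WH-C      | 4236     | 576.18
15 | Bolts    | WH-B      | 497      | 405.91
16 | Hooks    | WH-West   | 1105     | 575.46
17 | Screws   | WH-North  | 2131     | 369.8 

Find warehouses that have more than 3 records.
SELECT warehouse, COUNT(*) as cnt
FROM inventory
GROUP BY warehouse
HAVING COUNT(*) > 3

Result:
  WH-A: 4
  WH-West: 5

Note: HAVING filters groups after aggregation, WHERE filters rows before.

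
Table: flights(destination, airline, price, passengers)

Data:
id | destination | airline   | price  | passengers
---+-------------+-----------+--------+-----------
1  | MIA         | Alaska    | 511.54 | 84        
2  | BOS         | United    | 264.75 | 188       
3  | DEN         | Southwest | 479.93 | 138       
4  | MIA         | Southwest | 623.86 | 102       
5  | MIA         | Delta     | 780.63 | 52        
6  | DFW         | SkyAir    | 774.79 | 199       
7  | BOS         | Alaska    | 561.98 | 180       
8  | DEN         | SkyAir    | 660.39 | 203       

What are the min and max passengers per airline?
SELECT airline, MIN(passengers), MAX(passengers)
FROM flights
GROUP BY airline

Result:
  Alaska: min=84, max=180
  Delta: min=52, max=52
  SkyAir: min=199, max=203
  Southwest: min=102, max=138
  United: min=188, max=188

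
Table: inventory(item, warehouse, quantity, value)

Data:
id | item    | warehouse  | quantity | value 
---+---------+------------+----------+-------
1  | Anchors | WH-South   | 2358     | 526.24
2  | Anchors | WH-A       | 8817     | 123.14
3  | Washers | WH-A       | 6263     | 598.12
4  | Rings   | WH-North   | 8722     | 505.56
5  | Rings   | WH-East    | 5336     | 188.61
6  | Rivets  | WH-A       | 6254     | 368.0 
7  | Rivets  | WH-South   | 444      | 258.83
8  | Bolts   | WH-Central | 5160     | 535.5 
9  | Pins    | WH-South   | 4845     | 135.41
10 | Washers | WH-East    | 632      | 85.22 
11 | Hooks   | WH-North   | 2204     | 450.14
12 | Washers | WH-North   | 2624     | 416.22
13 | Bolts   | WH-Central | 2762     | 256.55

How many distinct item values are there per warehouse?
SELECT warehouse, COUNT(DISTINCT item)
FROM inventory
GROUP BY warehouse

Result:
  WH-A: 3 distinct
  WH-Central: 1 distinct
  WH-East: 2 distinct
  WH-North: 3 distinct
  WH-South: 3 distinct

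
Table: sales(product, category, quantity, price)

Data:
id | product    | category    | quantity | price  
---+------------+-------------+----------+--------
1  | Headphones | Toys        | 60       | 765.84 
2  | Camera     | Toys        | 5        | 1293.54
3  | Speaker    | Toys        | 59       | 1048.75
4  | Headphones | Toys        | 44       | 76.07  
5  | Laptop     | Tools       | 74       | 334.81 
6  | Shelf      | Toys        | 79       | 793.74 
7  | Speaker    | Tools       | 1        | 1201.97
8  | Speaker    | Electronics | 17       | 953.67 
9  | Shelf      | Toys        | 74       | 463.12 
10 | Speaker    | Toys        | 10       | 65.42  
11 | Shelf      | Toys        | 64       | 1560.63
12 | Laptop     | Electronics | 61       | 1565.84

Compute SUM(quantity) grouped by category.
SELECT category, SUM(quantity) as result
FROM sales
GROUP BY category

Result:
  Electronics: 78
  Tools: 75
  Toys: 395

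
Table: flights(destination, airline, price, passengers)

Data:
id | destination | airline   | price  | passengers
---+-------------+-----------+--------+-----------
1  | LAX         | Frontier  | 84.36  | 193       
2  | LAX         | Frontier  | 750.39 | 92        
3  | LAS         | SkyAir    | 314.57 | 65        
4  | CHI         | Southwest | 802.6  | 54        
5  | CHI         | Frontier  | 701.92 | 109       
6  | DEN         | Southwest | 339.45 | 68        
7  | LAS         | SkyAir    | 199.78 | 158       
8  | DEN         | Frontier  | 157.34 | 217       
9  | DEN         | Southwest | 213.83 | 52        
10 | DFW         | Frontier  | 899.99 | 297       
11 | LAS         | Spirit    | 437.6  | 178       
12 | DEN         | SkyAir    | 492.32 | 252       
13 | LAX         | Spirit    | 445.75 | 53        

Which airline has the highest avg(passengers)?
SELECT airline, AVG(passengers) as val
FROM flights
GROUP BY airline
ORDER BY val DESC
LIMIT 1

Result: Frontier with avg(passengers) = 181.60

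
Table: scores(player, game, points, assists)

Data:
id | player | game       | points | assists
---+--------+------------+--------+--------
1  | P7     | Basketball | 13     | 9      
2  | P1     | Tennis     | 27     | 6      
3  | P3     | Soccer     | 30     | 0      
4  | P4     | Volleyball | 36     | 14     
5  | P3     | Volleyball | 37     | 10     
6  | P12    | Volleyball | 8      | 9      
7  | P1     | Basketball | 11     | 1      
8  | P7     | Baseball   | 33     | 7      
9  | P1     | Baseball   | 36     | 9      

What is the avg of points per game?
SELECT game, AVG(points) as result
FROM scores
GROUP BY game

Result:
  Baseball: 34.50
  Basketball: 12.00
  Soccer: 30.00
  Tennis: 27.00
  Volleyball: 27.00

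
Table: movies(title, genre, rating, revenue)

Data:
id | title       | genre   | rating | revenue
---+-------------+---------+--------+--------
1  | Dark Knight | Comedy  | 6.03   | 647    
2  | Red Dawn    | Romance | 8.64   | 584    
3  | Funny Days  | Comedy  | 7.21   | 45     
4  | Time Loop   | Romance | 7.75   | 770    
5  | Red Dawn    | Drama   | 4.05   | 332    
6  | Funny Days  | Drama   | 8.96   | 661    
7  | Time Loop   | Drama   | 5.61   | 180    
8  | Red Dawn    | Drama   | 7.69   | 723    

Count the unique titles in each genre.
SELECT genre, COUNT(DISTINCT title)
FROM movies
GROUP BY genre

Result:
  Comedy: 2 distinct
  Drama: 3 distinct
  Romance: 2 distinct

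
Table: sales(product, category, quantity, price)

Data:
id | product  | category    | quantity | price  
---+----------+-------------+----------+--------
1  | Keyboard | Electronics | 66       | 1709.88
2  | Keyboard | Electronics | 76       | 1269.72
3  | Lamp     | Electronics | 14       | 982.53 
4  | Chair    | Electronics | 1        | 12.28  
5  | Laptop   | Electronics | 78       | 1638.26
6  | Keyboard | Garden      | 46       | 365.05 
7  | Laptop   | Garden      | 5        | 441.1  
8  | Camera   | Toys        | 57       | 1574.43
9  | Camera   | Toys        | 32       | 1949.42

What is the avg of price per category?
SELECT category, AVG(price) as result
FROM sales
GROUP BY category

Result:
  Electronics: 1122.53
  Garden: 403.08
  Toys: 1761.93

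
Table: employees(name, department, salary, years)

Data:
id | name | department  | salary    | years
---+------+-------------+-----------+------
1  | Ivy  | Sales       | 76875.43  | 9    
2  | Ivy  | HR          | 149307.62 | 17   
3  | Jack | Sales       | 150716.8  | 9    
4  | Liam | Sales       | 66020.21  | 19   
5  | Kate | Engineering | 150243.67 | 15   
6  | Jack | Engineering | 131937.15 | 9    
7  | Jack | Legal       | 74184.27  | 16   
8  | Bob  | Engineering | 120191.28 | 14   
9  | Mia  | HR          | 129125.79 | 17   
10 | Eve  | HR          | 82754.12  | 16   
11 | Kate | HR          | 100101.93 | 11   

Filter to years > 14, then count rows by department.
SELECT department, COUNT(*)
FROM employees
WHERE years > 14
GROUP BY department

Note: WHERE filters rows before grouping.

Result:
  Engineering: 1
  HR: 3
  Legal: 1
  Sales: 1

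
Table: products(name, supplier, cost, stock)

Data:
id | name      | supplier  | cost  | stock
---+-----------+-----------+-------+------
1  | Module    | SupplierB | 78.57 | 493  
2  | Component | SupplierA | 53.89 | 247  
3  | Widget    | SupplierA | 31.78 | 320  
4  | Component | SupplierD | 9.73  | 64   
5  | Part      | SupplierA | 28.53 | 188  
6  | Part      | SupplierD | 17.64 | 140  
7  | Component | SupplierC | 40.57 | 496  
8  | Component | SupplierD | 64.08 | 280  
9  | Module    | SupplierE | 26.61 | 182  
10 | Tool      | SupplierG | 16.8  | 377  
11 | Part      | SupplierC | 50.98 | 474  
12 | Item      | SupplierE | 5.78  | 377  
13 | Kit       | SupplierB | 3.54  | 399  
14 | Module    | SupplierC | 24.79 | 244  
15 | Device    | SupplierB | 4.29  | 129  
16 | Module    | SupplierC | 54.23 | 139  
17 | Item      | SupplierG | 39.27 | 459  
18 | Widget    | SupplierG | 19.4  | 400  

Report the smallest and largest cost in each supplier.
SELECT supplier, MIN(cost), MAX(cost)
FROM products
GROUP BY supplier

Result:
  SupplierA: min=28.53, max=53.89
  SupplierB: min=3.54, max=78.57
  SupplierC: min=24.79, max=54.23
  SupplierD: min=9.73, max=64.08
  SupplierE: min=5.78, max=26.61
  SupplierG: min=16.80, max=39.27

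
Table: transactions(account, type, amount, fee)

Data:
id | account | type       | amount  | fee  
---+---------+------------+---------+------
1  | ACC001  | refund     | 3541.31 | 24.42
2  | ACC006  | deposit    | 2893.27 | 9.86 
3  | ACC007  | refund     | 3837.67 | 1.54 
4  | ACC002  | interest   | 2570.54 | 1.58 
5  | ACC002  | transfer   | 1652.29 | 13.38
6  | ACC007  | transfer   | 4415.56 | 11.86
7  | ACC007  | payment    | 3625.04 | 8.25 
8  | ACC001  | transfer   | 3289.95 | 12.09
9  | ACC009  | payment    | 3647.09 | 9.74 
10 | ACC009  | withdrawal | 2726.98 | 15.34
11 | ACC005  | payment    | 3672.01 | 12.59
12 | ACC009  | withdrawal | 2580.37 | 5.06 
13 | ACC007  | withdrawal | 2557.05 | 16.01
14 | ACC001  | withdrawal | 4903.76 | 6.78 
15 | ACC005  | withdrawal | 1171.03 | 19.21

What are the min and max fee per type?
SELECT type, MIN(fee), MAX(fee)
FROM transactions
GROUP BY type

Result:
  deposit: min=9.86, max=9.86
  interest: min=1.58, max=1.58
  payment: min=8.25, max=12.59
  refund: min=1.54, max=24.42
  transfer: min=11.86, max=13.38
  withdrawal: min=5.06, max=19.21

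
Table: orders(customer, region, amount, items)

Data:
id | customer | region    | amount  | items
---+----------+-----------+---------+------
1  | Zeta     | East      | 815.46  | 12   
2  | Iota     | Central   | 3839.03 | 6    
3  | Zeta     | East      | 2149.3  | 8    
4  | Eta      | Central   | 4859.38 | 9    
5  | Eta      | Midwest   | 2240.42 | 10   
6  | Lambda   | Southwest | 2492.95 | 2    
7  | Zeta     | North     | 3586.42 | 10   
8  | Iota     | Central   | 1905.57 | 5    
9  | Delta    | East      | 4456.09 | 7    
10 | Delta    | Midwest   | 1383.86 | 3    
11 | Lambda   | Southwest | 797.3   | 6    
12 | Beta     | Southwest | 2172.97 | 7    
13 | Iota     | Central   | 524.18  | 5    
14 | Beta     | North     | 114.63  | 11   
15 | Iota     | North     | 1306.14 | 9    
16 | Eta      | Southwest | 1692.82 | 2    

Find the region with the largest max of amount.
SELECT region, MAX(amount) as val
FROM orders
GROUP BY region
ORDER BY val DESC
LIMIT 1

Result: Central with max(amount) = 4859.38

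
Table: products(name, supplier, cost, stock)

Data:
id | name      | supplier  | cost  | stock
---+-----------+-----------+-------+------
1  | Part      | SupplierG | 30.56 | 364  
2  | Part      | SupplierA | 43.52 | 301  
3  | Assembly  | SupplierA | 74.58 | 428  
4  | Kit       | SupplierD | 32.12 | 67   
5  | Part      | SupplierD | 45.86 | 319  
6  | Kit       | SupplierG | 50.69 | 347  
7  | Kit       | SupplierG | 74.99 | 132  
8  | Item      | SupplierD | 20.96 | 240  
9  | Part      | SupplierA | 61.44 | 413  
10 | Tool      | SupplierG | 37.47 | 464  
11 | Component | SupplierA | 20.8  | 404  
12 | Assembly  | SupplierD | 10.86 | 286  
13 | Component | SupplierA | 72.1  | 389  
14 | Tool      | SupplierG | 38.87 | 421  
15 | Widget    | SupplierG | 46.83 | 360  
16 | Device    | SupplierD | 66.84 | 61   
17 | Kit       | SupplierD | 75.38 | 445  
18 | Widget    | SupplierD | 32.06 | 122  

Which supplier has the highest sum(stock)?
SELECT supplier, SUM(stock) as val
FROM products
GROUP BY supplier
ORDER BY val DESC
LIMIT 1

Result: SupplierG with sum(stock) = 2088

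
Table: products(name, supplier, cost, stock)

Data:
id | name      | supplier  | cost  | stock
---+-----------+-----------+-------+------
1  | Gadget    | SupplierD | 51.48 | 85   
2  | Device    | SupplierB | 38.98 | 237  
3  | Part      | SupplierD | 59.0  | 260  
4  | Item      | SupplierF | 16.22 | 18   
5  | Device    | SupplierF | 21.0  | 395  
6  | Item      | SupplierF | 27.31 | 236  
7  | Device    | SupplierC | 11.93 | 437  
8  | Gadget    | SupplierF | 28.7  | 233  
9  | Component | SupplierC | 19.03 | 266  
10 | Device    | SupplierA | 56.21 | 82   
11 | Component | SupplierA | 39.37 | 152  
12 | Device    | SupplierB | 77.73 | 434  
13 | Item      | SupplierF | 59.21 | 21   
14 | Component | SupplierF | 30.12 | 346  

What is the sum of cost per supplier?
SELECT supplier, SUM(cost) as result
FROM products
GROUP BY supplier

Result:
  SupplierA: 95.58
  SupplierB: 116.71
  SupplierC: 30.96
  SupplierD: 110.48
  SupplierF: 182.56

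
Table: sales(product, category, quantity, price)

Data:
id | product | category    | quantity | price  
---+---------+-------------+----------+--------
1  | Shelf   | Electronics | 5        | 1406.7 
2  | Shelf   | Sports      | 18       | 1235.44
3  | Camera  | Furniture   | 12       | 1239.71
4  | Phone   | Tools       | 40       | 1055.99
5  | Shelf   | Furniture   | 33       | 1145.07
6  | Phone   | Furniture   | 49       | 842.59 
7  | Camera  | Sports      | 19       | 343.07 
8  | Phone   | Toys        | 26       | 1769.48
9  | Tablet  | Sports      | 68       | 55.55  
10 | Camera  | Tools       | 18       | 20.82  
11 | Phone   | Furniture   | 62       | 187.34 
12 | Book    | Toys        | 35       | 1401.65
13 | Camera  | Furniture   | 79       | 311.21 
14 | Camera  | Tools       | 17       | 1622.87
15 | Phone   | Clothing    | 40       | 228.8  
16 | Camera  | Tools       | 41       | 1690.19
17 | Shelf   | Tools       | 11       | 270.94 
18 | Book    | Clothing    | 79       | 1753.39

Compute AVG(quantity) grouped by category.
SELECT category, AVG(quantity) as result
FROM sales
GROUP BY category

Result:
  Clothing: 59.50
  Electronics: 5.00
  Furniture: 47.00
  Sports: 35.00
  Tools: 25.40
  Toys: 30.50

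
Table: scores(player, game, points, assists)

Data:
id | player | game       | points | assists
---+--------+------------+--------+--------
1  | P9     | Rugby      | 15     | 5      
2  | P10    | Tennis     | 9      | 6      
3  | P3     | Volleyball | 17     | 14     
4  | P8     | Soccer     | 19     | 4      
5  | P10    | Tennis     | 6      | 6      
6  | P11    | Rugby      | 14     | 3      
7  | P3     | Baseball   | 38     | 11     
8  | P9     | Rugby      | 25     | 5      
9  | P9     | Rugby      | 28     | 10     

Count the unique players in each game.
SELECT game, COUNT(DISTINCT player)
FROM scores
GROUP BY game

Result:
  Baseball: 1 distinct
  Rugby: 2 distinct
  Soccer: 1 distinct
  Tennis: 1 distinct
  Volleyball: 1 distinct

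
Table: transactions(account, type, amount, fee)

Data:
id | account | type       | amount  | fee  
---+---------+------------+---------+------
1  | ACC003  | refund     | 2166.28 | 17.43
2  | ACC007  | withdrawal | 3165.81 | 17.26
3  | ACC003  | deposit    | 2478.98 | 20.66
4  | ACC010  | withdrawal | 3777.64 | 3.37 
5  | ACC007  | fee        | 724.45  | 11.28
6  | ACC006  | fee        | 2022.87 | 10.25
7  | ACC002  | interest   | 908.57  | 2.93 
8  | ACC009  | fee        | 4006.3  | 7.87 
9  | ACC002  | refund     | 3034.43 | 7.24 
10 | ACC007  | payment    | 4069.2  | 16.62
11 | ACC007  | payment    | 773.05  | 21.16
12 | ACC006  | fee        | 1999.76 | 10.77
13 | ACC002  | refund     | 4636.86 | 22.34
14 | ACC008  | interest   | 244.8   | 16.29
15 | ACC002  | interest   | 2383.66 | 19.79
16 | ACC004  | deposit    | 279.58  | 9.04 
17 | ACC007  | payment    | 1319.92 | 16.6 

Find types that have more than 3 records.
SELECT type, COUNT(*) as cnt
FROM transactions
GROUP BY type
HAVING COUNT(*) > 3

Result:
  fee: 4

Note: HAVING filters groups after aggregation, WHERE filters rows before.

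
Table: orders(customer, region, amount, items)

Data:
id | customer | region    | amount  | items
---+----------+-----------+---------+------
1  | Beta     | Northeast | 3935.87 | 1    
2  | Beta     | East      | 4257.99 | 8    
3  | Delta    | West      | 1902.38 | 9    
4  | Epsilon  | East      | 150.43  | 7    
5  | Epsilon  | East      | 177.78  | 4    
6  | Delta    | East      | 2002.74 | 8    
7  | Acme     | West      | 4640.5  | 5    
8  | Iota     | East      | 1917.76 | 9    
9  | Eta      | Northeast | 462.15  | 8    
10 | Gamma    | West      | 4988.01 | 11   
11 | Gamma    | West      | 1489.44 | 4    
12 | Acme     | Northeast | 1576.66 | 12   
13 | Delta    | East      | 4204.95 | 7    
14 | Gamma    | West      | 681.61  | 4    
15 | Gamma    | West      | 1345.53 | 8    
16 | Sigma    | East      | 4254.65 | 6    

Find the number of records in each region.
SELECT region, COUNT(*) as count
FROM orders
GROUP BY region

Result:
  East: 7
  Northeast: 3
  West: 6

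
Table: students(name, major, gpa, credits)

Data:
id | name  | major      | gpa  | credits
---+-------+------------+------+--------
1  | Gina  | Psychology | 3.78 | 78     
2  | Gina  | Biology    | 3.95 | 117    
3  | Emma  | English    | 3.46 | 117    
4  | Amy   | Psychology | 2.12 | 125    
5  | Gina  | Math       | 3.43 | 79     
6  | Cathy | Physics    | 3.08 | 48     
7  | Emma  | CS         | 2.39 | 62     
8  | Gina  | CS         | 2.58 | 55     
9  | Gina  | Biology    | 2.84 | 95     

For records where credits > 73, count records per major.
SELECT major, COUNT(*)
FROM students
WHERE credits > 73
GROUP BY major

Note: WHERE filters rows before grouping.

Result:
  Biology: 2
  English: 1
  Math: 1
  Psychology: 2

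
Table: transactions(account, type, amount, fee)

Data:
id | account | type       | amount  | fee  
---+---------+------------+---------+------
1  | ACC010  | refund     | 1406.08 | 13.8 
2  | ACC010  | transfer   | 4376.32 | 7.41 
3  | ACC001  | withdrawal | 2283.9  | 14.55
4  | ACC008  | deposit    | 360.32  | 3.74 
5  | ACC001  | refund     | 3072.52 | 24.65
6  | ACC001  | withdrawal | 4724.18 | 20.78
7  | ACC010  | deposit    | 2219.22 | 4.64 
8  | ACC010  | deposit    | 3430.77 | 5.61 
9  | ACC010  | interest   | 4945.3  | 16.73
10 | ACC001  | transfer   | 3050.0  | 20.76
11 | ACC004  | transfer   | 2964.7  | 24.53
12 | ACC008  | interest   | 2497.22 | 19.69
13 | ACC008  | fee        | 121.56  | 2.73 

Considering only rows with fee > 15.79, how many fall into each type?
SELECT type, COUNT(*)
FROM transactions
WHERE fee > 15.79
GROUP BY type

Note: WHERE filters rows before grouping.

Result:
  interest: 2
  refund: 1
  transfer: 2
  withdrawal: 1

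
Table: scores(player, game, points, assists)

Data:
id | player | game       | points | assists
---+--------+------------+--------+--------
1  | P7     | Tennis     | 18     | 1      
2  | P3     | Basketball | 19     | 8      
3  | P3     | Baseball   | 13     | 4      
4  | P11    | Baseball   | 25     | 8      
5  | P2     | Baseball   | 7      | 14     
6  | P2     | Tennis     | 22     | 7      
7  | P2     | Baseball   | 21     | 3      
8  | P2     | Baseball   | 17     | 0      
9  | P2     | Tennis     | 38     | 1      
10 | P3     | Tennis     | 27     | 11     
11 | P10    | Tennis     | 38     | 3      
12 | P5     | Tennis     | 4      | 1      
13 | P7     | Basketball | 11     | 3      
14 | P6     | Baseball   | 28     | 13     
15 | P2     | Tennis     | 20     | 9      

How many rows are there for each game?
SELECT game, COUNT(*) as count
FROM scores
GROUP BY game

Result:
  Baseball: 6
  Basketball: 2
  Tennis: 7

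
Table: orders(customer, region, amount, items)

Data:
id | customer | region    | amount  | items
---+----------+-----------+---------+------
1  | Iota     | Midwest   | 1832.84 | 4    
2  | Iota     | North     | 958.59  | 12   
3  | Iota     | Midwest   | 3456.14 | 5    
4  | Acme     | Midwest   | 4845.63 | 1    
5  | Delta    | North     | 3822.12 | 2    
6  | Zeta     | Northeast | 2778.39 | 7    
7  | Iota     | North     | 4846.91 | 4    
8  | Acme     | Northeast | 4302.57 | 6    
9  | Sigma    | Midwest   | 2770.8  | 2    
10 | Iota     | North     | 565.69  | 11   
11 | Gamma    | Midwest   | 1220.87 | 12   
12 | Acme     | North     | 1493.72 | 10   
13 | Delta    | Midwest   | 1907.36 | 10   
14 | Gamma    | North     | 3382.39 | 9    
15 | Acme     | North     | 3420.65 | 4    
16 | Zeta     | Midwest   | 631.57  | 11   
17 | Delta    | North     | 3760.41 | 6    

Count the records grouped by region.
SELECT region, COUNT(*) as count
FROM orders
GROUP BY region

Result:
  Midwest: 7
  North: 8
  Northeast: 2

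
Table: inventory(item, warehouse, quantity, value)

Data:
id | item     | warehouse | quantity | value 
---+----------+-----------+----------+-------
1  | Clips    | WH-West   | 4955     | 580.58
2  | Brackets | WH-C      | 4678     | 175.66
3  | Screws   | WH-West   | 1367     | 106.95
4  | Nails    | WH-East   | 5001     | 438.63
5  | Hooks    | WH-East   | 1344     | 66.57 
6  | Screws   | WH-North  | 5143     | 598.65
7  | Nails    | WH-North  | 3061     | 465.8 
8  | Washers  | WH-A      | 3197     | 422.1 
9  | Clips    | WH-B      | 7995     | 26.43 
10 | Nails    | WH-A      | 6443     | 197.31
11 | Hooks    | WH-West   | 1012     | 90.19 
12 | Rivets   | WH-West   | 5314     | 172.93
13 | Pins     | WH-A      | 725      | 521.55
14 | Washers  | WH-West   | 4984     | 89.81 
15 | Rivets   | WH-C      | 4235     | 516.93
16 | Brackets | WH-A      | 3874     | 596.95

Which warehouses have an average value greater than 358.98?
SELECT warehouse, AVG(value)
FROM inventory
GROUP BY warehouse
HAVING AVG(value) > 358.98

Result:
  WH-A: avg=434.48
  WH-North: avg=532.23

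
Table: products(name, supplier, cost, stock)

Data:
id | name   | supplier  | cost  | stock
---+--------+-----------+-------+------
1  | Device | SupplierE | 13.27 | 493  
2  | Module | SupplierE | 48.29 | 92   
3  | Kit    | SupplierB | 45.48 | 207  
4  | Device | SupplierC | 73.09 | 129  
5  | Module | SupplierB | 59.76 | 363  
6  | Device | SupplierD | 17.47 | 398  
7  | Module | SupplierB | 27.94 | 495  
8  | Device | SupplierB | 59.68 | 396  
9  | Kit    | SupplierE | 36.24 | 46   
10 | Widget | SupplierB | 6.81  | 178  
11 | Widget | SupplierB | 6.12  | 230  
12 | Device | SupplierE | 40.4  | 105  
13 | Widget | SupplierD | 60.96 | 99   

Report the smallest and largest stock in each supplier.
SELECT supplier, MIN(stock), MAX(stock)
FROM products
GROUP BY supplier

Result:
  SupplierB: min=178, max=495
  SupplierC: min=129, max=129
  SupplierD: min=99, max=398
  SupplierE: min=46, max=493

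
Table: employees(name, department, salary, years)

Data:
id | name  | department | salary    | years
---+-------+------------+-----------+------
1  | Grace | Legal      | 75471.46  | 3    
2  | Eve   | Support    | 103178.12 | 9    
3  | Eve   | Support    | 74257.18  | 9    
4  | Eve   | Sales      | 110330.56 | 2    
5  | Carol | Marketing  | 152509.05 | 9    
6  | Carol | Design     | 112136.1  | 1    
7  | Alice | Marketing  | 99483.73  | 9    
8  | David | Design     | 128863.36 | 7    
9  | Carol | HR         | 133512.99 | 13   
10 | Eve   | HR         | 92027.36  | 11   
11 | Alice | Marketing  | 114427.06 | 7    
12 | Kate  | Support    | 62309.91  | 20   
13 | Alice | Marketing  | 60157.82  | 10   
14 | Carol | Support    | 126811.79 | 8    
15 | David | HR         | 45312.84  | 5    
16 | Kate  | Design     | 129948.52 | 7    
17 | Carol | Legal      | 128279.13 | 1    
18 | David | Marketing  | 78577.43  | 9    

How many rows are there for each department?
SELECT department, COUNT(*) as count
FROM employees
GROUP BY department

Result:
  Design: 3
  HR: 3
  Legal: 2
  Marketing: 5
  Sales: 1
  Support: 4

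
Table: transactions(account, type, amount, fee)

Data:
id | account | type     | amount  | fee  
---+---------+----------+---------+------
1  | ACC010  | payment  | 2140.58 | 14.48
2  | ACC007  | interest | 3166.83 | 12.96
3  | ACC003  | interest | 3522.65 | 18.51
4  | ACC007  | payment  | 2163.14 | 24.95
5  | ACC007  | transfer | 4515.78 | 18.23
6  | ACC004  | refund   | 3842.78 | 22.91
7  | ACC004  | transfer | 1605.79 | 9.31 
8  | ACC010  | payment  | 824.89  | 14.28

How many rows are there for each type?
SELECT type, COUNT(*) as count
FROM transactions
GROUP BY type

Result:
  interest: 2
  payment: 3
  refund: 1
  transfer: 2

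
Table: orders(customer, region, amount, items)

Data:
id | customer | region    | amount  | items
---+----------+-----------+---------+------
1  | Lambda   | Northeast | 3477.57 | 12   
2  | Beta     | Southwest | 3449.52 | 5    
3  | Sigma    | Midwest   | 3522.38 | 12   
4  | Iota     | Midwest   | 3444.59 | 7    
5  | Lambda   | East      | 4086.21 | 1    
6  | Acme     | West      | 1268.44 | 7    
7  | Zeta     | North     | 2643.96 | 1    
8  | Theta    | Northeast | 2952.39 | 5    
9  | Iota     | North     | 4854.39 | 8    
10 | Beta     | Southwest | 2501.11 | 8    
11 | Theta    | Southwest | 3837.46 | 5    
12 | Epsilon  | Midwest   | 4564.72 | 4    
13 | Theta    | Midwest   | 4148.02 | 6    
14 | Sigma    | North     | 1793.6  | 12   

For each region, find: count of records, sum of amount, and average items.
SELECT region,
       COUNT(*) as cnt,
       SUM(amount) as total_amount,
       AVG(items) as avg_items
FROM orders
GROUP BY region

Result:
  East: 1 records, 4086.21 total amount, 1.00 avg items
  Midwest: 4 records, 15679.71 total amount, 7.25 avg items
  North: 3 records, 9291.95 total amount, 7.00 avg items
  Northeast: 2 records, 6429.96 total amount, 8.50 avg items
  Southwest: 3 records, 9788.09 total amount, 6.00 avg items
  West: 1 records, 1268.44 total amount, 7.00 avg items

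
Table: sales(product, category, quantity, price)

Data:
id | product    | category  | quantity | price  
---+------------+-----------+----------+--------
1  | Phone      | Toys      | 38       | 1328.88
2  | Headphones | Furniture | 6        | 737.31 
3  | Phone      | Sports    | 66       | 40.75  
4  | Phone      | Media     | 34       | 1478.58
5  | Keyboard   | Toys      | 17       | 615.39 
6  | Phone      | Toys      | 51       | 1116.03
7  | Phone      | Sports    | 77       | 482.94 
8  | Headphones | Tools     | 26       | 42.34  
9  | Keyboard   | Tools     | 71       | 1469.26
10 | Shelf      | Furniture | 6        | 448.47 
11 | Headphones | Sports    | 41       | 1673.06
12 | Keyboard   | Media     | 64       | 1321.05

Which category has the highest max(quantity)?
SELECT category, MAX(quantity) as val
FROM sales
GROUP BY category
ORDER BY val DESC
LIMIT 1

Result: Sports with max(quantity) = 77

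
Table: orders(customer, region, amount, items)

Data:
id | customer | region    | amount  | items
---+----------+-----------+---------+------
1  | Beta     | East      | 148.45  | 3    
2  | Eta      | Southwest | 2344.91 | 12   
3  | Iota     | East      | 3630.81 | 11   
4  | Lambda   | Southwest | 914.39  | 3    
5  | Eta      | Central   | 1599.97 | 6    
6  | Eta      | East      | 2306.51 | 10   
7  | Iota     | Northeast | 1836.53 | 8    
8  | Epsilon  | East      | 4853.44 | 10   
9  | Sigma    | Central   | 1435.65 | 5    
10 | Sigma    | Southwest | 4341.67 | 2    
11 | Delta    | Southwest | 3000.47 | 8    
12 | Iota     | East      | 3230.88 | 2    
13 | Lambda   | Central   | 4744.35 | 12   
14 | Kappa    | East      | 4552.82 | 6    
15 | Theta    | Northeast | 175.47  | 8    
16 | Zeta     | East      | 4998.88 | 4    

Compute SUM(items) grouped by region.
SELECT region, SUM(items) as result
FROM orders
GROUP BY region

Result:
  Central: 23
  East: 46
  Northeast: 16
  Southwest: 25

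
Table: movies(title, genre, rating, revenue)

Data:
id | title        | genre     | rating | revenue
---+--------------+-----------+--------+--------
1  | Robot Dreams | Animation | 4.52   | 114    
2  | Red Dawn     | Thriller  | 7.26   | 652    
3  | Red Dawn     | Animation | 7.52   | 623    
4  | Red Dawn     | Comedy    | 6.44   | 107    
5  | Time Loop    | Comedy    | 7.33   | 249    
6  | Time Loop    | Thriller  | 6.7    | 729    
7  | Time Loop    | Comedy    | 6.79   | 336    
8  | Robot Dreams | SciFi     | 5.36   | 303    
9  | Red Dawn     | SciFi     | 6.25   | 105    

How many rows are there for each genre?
SELECT genre, COUNT(*) as count
FROM movies
GROUP BY genre

Result:
  Animation: 2
  Comedy: 3
  SciFi: 2
  Thriller: 2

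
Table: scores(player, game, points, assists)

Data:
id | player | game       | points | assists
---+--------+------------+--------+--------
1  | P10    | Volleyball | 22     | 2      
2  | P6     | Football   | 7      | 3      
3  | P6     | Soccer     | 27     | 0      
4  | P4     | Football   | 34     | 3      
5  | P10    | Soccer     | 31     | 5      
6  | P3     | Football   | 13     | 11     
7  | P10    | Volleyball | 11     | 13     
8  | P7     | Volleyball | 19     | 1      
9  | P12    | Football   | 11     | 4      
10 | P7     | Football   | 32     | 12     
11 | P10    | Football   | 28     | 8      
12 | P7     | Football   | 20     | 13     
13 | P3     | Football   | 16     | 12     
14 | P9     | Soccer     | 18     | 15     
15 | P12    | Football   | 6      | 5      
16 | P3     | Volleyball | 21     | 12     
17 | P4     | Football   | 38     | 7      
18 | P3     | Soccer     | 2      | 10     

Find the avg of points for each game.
SELECT game, AVG(points) as result
FROM scores
GROUP BY game

Result:
  Football: 20.50
  Soccer: 19.50
  Volleyball: 18.25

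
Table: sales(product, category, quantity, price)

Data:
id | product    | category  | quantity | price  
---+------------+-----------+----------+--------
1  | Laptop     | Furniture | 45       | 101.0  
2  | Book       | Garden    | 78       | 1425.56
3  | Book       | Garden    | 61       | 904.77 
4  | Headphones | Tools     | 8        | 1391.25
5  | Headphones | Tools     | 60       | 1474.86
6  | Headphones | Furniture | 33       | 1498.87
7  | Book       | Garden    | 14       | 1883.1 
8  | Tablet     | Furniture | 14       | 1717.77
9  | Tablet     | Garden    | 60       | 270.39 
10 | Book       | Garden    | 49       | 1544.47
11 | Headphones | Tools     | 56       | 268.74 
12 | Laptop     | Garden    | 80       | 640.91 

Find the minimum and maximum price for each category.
SELECT category, MIN(price), MAX(price)
FROM sales
GROUP BY category

Result:
  Furniture: min=101.00, max=1717.77
  Garden: min=270.39, max=1883.10
  Tools: min=268.74, max=1474.86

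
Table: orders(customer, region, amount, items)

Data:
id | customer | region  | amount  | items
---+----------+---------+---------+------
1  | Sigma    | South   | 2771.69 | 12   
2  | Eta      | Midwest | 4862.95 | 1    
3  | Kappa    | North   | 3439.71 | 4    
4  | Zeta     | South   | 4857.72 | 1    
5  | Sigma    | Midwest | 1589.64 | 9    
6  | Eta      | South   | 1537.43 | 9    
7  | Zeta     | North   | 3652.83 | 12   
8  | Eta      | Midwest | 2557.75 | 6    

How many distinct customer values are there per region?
SELECT region, COUNT(DISTINCT customer)
FROM orders
GROUP BY region

Result:
  Midwest: 2 distinct
  North: 2 distinct
  South: 3 distinct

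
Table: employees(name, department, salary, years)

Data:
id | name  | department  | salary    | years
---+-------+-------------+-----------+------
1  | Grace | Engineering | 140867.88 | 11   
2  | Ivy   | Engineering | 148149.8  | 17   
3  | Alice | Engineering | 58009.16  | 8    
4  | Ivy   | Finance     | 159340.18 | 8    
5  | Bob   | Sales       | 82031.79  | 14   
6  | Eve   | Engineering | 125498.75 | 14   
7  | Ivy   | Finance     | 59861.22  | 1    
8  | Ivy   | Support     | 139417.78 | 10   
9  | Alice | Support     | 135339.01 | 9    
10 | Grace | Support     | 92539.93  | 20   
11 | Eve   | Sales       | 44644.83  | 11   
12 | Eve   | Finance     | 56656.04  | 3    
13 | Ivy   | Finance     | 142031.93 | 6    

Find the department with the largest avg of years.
SELECT department, AVG(years) as val
FROM employees
GROUP BY department
ORDER BY val DESC
LIMIT 1

Result: Support with avg(years) = 13.00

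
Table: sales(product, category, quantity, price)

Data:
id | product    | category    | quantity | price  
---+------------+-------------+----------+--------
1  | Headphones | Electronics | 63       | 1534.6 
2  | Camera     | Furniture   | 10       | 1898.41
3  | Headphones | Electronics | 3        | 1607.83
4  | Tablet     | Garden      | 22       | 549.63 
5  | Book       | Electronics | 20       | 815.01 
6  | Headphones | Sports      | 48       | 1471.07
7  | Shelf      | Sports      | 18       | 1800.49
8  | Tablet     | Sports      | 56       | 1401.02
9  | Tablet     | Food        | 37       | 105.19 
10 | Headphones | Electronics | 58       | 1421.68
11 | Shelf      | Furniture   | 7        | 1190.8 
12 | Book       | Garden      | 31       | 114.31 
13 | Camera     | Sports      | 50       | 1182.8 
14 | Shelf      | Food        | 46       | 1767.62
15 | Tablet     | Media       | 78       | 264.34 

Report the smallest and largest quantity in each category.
SELECT category, MIN(quantity), MAX(quantity)
FROM sales
GROUP BY category

Result:
  Electronics: min=3, max=63
  Food: min=37, max=46
  Furniture: min=7, max=10
  Garden: min=22, max=31
  Media: min=78, max=78
  Sports: min=18, max=56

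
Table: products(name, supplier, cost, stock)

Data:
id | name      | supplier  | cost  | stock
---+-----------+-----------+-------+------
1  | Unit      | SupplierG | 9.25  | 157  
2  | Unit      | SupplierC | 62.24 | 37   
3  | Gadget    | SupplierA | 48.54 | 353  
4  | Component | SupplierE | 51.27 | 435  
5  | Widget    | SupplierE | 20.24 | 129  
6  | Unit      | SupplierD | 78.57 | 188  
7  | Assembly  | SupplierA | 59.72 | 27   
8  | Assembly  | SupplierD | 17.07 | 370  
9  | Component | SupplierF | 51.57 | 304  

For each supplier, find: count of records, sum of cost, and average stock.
SELECT supplier,
       COUNT(*) as cnt,
       SUM(cost) as total_cost,
       AVG(stock) as avg_stock
FROM products
GROUP BY supplier

Result:
  SupplierA: 2 records, 108.26 total cost, 190.00 avg stock
  SupplierC: 1 records, 62.24 total cost, 37.00 avg stock
  SupplierD: 2 records, 95.64 total cost, 279.00 avg stock
  SupplierE: 2 records, 71.51 total cost, 282.00 avg stock
  SupplierF: 1 records, 51.57 total cost, 304.00 avg stock
  SupplierG: 1 records, 9.25 total cost, 157.00 avg stock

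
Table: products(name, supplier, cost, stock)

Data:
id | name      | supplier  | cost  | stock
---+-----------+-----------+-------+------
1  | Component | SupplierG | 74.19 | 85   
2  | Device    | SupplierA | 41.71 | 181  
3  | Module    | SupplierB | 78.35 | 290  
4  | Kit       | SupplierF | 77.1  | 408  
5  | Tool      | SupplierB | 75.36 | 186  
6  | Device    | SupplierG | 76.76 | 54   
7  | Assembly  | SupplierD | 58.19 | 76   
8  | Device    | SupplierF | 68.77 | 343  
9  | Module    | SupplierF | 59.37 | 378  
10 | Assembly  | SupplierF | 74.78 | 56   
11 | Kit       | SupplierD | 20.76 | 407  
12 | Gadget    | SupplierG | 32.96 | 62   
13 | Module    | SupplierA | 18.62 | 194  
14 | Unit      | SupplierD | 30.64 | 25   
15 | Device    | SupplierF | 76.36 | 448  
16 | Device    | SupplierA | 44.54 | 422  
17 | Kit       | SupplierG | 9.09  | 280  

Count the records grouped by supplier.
SELECT supplier, COUNT(*) as count
FROM products
GROUP BY supplier

Result:
  SupplierA: 3
  SupplierB: 2
  SupplierD: 3
  SupplierF: 5
  SupplierG: 4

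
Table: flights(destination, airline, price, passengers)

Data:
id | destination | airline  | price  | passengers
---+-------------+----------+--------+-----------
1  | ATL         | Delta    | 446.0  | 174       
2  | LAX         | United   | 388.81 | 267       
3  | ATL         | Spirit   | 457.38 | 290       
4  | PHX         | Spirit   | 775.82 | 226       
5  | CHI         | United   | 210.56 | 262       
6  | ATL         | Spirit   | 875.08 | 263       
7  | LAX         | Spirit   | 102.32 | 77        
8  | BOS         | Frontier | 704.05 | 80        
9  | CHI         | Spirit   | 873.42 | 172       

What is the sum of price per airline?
SELECT airline, SUM(price) as result
FROM flights
GROUP BY airline

Result:
  Delta: 446.00
  Frontier: 704.05
  Spirit: 3084.02
  United: 599.37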